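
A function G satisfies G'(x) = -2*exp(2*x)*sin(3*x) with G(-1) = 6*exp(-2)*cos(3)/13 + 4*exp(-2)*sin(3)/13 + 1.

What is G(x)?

G(x) = (-4*exp(2*x)*sin(3*x) + 6*exp(2*x)*cos(3*x) + 13)/13

A candidate passes only if d/dx[G] lands on the given G'(x) exactly.
A general antiderivative is -4*exp(2*x)*sin(3*x)/13 + 6*exp(2*x)*cos(3*x)/13 + C.
The condition gives C = 6*exp(-2)*cos(3)/13 + 4*exp(-2)*sin(3)/13 + 1 - (6*exp(-2)*cos(3)/13 + 4*exp(-2)*sin(3)/13) = 1.
So G(x) = (-4*exp(2*x)*sin(3*x) + 6*exp(2*x)*cos(3*x) + 13)/13.
Check: d/dx[(-4*exp(2*x)*sin(3*x) + 6*exp(2*x)*cos(3*x) + 13)/13] = -2*exp(2*x)*sin(3*x) = G'(x).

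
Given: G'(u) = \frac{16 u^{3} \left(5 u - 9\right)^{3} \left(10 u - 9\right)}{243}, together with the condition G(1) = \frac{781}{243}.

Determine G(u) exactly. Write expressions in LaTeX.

G(u) = \frac{2500 u^{8}}{243} - \frac{2000 u^{7}}{27} + 200 u^{6} - 240 u^{5} + 108 u^{4} - 1

The substitution w = \frac{5 u^{2}}{3} - 3 u works: G'(u) is exactly (dG/dw)*(dw/du) for that inner function.
A general antiderivative is \frac{4 \left(\frac{5 u^{2}}{3} - 3 u\right)^{4}}{3} + C.
The condition gives C = \frac{781}{243} - (\frac{1024}{243}) = -1.
So G(u) = \frac{2500 u^{8}}{243} - \frac{2000 u^{7}}{27} + 200 u^{6} - 240 u^{5} + 108 u^{4} - 1.
Check: d/du[\frac{2500 u^{8}}{243} - \frac{2000 u^{7}}{27} + 200 u^{6} - 240 u^{5} + 108 u^{4} - 1] = \frac{20000 u^{7}}{243} - \frac{14000 u^{6}}{27} + 1200 u^{5} - 1200 u^{4} + 432 u^{3}, which equals G'(u).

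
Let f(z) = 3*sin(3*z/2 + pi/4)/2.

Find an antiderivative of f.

An antiderivative is F(z) = -cos(3*z/2 + pi/4).

For F(z) to be correct the identity F'(z) - f(z) = 0 must hold.
Check: d/dz[-cos(3*z/2 + pi/4)] = 3*sin(3*z/2 + pi/4)/2 = f(z).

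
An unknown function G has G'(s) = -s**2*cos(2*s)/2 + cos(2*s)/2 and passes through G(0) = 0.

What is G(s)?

G(s) = -s**2*sin(2*s)/4 - s*cos(2*s)/4 + 3*sin(2*s)/8

Integrate term by term and add the pieces.
A general antiderivative is -s**2*sin(2*s)/4 - s*cos(2*s)/4 + 3*sin(2*s)/8 + C.
The condition gives C = 0 - (0) = 0.
So G(s) = -s**2*sin(2*s)/4 - s*cos(2*s)/4 + 3*sin(2*s)/8.
Check: d/ds[-s**2*sin(2*s)/4 - s*cos(2*s)/4 + 3*sin(2*s)/8] = -s**2*cos(2*s)/2 + cos(2*s)/2 = G'(s).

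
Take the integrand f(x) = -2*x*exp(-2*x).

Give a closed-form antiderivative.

Recognize the product-rule pattern: f = u'v + uv' with u = x + 1/2, v = exp(-2*x), so integration by parts undoes it.
Check: d/dx[(2*x + 1)*exp(-2*x)/2] = -2*x*exp(-2*x) = f(x).

An antiderivative is F(x) = (2*x + 1)*exp(-2*x)/2.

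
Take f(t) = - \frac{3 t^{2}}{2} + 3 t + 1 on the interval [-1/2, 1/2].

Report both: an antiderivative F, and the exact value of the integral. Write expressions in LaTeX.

The integrand splits into summands that can be handled one at a time.
F(t) = \frac{t \left(- t^{2} + 3 t + 2\right)}{2} is an antiderivative of f.
Check: d/dt[\frac{t \left(- t^{2} + 3 t + 2\right)}{2}] = - \frac{3 t^{2}}{2} + 3 t + 1 = f(t).
F(1/2) = \frac{13}{16}; F(-1/2) = - \frac{1}{16}.
Integral = F(1/2) - F(-1/2) = \frac{7}{8}.

Antiderivative: F(t) = \frac{t \left(- t^{2} + 3 t + 2\right)}{2}; value = \frac{7}{8}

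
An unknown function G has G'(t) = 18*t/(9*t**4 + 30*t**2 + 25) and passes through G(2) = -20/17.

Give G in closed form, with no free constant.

The substitution u = t**2 + 5/3 works: G'(t) is exactly (dG/du)*(du/dt) for that inner function.
A general antiderivative is -1/(t**2 + 5/3) + C.
The condition gives C = -20/17 - (-3/17) = -1.
So G(t) = -1 - 1/(t**2 + 5/3).
Check: d/dt[-1 - 1/(t**2 + 5/3)] = 18*t/(9*t**4 + 30*t**2 + 25) = G'(t).

G(t) = -1 - 1/(t**2 + 5/3)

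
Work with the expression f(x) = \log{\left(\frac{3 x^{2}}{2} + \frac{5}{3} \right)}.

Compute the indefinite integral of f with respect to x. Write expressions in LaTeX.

Check any antiderivative F(x) by computing F'(x) and comparing it with f(x).
Check: d/dx[x \log{\left(\frac{3 x^{2}}{2} + \frac{5}{3} \right)} - 2 x + \frac{2 \sqrt{10} \operatorname{atan}{\left(\frac{3 \sqrt{10} x}{10} \right)}}{3}] = \log{\left(9 x^{2} + 10 \right)} - \log{\left(6 \right)}, which equals f(x).

F(x) = x \log{\left(\frac{3 x^{2}}{2} + \frac{5}{3} \right)} - 2 x + \frac{2 \sqrt{10} \operatorname{atan}{\left(\frac{3 \sqrt{10} x}{10} \right)}}{3} + C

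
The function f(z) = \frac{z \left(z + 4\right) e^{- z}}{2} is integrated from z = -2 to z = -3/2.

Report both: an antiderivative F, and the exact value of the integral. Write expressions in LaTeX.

Antiderivative: F(z) = \frac{\left(- z^{2} - 6 z - 6\right) e^{- z}}{2}; value = - e^{2} + \frac{3 e^{\frac{3}{2}}}{8}

Recognize the product-rule pattern: f = u'v + uv' with u = - \frac{z^{2}}{2} - 3 z - 3, v = e^{- z}, so integration by parts undoes it.
F(z) = \frac{\left(- z^{2} - 6 z - 6\right) e^{- z}}{2} is an antiderivative of f.
Check: d/dz[\frac{\left(- z^{2} - 6 z - 6\right) e^{- z}}{2}] = \frac{\left(z^{2} + 4 z\right) e^{- z}}{2}, which equals f(z).
F(-3/2) = \frac{3 e^{\frac{3}{2}}}{8}; F(-2) = e^{2}.
Integral = F(-3/2) - F(-2) = - e^{2} + \frac{3 e^{\frac{3}{2}}}{8}.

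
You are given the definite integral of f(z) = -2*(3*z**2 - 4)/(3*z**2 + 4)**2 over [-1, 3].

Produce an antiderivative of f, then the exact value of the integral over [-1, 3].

Recognize the product-rule pattern: f = u'v + uv' with u = z, v = 1/(3*z**2/2 + 2), so integration by parts undoes it.
F(z) = z/(3*z**2/2 + 2) is an antiderivative of f.
Check: d/dz[z/(3*z**2/2 + 2)] = (8 - 6*z**2)/(9*z**4 + 24*z**2 + 16), which equals f(z).
F(3) = 6/31; F(-1) = -2/7.
Integral = F(3) - F(-1) = 104/217.

Antiderivative: F(z) = z/(3*z**2/2 + 2); value = 104/217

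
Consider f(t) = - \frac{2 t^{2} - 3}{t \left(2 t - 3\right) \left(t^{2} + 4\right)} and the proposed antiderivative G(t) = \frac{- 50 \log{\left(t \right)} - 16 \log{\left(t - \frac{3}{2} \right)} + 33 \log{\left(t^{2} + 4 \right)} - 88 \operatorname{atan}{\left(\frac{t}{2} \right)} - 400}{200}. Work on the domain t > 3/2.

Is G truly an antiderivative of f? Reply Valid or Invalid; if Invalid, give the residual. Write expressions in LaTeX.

Valid - differentiating G returns exactly f.

d/dt[G] = \frac{3 - 2 t^{2}}{2 t^{4} - 3 t^{3} + 8 t^{2} - 12 t}
This equals f(t) exactly, so the claim holds.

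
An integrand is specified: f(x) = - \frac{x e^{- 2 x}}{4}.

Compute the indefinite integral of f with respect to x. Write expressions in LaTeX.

Recognize the product-rule pattern: f = u'v + uv' with u = \frac{x}{8} + \frac{1}{16}, v = e^{- 2 x}, so integration by parts undoes it.
Check: d/dx[\frac{\left(2 x + 1\right) e^{- 2 x}}{16}] = - \frac{x e^{- 2 x}}{4} = f(x).

F(x) = \frac{\left(2 x + 1\right) e^{- 2 x}}{16} + C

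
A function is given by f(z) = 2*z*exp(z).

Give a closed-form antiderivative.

An antiderivative is F(z) = 2*(z - 1)*exp(z).

Recognize the product-rule pattern: f = u'v + uv' with u = 2*z - 2, v = exp(z), so integration by parts undoes it.
Check: d/dz[2*(z - 1)*exp(z)] = 2*z*exp(z) = f(z).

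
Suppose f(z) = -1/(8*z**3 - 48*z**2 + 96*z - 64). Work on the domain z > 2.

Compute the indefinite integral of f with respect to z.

F(z) = 1/(16*(z - 2)**2) + C

A first test for any F(z): its z-derivative must equal f(z) identically.
Check: d/dz[1/(16*(z - 2)**2)] = -1/(8*z**3 - 48*z**2 + 96*z - 64) = f(z).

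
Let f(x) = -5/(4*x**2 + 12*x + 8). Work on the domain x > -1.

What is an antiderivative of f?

The denominator factors as 4*(x + 1)*(x + 2); partial fractions split f into directly integrable pieces: 5/(4*(x + 2)) - 5/(4*(x + 1)).
Check: d/dx[-5*(log(x + 1) - log(x + 2))/4] = -5/(4*x**2 + 12*x + 8) = f(x).

An antiderivative is F(x) = -5*(log(x + 1) - log(x + 2))/4.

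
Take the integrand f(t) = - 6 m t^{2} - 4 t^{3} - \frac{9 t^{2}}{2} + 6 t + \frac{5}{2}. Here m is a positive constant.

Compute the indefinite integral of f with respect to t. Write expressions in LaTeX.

F(t) = - \frac{4 m t^{3} + 2 t^{4} + 3 t^{3} - 6 t^{2} - 5 t - 3}{2} + C

Integrate term by term and add the pieces.
Check: d/dt[- \frac{4 m t^{3} + 2 t^{4} + 3 t^{3} - 6 t^{2} - 5 t - 3}{2}] = - 6 m t^{2} - 4 t^{3} - \frac{9 t^{2}}{2} + 6 t + \frac{5}{2} = f(t).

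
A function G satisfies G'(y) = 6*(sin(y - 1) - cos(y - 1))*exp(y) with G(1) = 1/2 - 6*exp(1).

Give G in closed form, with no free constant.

Recognize the product-rule pattern: G'(y) = u'v + uv' with u = -6*cos(y - 1), v = exp(y), so integration by parts undoes it.
A general antiderivative is -6*exp(y)*cos(y - 1) + C.
The condition gives C = 1/2 - 6*exp(1) - (-6*exp(1)) = 1/2.
So G(y) = -6*exp(y)*cos(y - 1) + 1/2.
Check: d/dy[-6*exp(y)*cos(y - 1) + 1/2] = 6*exp(y)*sin(y - 1) - 6*exp(y)*cos(y - 1), which equals G'(y).

G(y) = -6*exp(y)*cos(y - 1) + 1/2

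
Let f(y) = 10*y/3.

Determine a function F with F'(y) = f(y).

An antiderivative is F(y) = 5*y**2/3.

Recover f(y) by differentiating a candidate F(y); any mismatch rules it out.
Check: d/dy[5*y**2/3] = 10*y/3 = f(y).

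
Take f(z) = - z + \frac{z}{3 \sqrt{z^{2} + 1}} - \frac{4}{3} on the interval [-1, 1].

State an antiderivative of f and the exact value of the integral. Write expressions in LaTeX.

Antiderivative: F(z) = \frac{- 3 z^{2} - 8 z + 2 \sqrt{z^{2} + 1} + 8}{6}; value = - \frac{8}{3}

The integrand splits into summands that can be handled one at a time.
F(z) = \frac{- 3 z^{2} - 8 z + 2 \sqrt{z^{2} + 1} + 8}{6} is an antiderivative of f.
Check: d/dz[\frac{- 3 z^{2} - 8 z + 2 \sqrt{z^{2} + 1} + 8}{6}] = \frac{- 3 z \sqrt{z^{2} + 1} + z - 4 \sqrt{z^{2} + 1}}{3 \sqrt{z^{2} + 1}}, which equals f(z).
F(1) = - \frac{1}{2} + \frac{\sqrt{2}}{3}; F(-1) = \frac{\sqrt{2}}{3} + \frac{13}{6}.
Integral = F(1) - F(-1) = - \frac{8}{3}.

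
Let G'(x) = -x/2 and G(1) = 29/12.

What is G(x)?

Whatever form G(x) takes, its d/dx must return the stated G'(x).
A general antiderivative is 2/3 - x**2/4 + C.
The condition gives C = 29/12 - (5/12) = 2.
So G(x) = 8/3 - x**2/4.
Check: d/dx[8/3 - x**2/4] = -x/2 = G'(x).

G(x) = 8/3 - x**2/4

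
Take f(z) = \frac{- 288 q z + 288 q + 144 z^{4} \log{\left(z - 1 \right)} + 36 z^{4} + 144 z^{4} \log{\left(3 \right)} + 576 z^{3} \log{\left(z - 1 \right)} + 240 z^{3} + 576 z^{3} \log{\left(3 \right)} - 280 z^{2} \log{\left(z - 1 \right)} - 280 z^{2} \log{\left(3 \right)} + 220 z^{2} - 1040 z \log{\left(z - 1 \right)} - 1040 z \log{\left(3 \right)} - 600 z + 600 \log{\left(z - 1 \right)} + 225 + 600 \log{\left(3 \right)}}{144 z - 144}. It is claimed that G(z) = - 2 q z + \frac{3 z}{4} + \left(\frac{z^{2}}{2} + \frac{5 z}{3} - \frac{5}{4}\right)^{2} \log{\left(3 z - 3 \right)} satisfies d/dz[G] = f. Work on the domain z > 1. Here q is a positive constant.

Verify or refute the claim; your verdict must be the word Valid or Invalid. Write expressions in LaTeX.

d/dz[G] = \frac{- 288 q z + 288 q + 144 z^{4} \log{\left(z - 1 \right)} + 36 z^{4} + 144 z^{4} \log{\left(3 \right)} + 576 z^{3} \log{\left(z - 1 \right)} + 240 z^{3} + 576 z^{3} \log{\left(3 \right)} - 280 z^{2} \log{\left(z - 1 \right)} - 280 z^{2} \log{\left(3 \right)} + 220 z^{2} - 1040 z \log{\left(z - 1 \right)} - 1040 z \log{\left(3 \right)} - 492 z + 600 \log{\left(z - 1 \right)} + 117 + 600 \log{\left(3 \right)}}{144 z - 144}
d/dz[G] - f(z) = \frac{3}{4} != 0.

Invalid: d/dz[G] - f = \frac{3}{4}, which is not 0.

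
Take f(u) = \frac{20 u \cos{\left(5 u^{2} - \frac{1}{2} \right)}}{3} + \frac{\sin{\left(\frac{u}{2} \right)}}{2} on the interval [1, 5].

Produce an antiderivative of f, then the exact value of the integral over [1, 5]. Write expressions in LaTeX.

The integrand splits into summands that can be handled one at a time.
F(u) = \frac{2 \sin{\left(5 u^{2} - \frac{1}{2} \right)}}{3} - \cos{\left(\frac{u}{2} \right)} is an antiderivative of f.
Check: d/du[\frac{2 \sin{\left(5 u^{2} - \frac{1}{2} \right)}}{3} - \cos{\left(\frac{u}{2} \right)}] = \frac{20 u \cos{\left(5 u^{2} - \frac{1}{2} \right)}}{3} + \frac{\sin{\left(\frac{u}{2} \right)}}{2} = f(u).
F(5) = \frac{2 \sin{\left(\frac{249}{2} \right)}}{3} - \cos{\left(\frac{5}{2} \right)}; F(1) = - \cos{\left(\frac{1}{2} \right)} + \frac{2 \sin{\left(\frac{9}{2} \right)}}{3}.
Integral = F(5) - F(1) = \frac{2 \sin{\left(\frac{249}{2} \right)}}{3} - \frac{2 \sin{\left(\frac{9}{2} \right)}}{3} - \cos{\left(\frac{5}{2} \right)} + \cos{\left(\frac{1}{2} \right)}.

Antiderivative: F(u) = \frac{2 \sin{\left(5 u^{2} - \frac{1}{2} \right)}}{3} - \cos{\left(\frac{u}{2} \right)}; value = \frac{2 \sin{\left(\frac{249}{2} \right)}}{3} - \frac{2 \sin{\left(\frac{9}{2} \right)}}{3} - \cos{\left(\frac{5}{2} \right)} + \cos{\left(\frac{1}{2} \right)}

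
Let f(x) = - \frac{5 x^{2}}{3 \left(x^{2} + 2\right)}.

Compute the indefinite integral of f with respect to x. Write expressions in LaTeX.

F(x) = - \frac{5 x}{3} + \frac{5 \sqrt{2} \operatorname{atan}{\left(\frac{\sqrt{2} x}{2} \right)}}{3} + C

Any candidate F(x) must reproduce f(x) exactly when differentiated.
Check: d/dx[- \frac{5 x}{3} + \frac{5 \sqrt{2} \operatorname{atan}{\left(\frac{\sqrt{2} x}{2} \right)}}{3}] = - \frac{5 x^{2}}{3 x^{2} + 6}, which equals f(x).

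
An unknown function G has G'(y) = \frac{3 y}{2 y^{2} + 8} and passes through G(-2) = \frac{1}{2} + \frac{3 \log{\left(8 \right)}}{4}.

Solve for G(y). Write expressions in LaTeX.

G(y) = \frac{3 \log{\left(y^{2} + 4 \right)} + 2}{4}

G'(y) matches the chain-rule pattern g'(h)*h' with inner function h(y) = y^{2} + 4; substituting u = h(y) collapses the integral.
A general antiderivative is \frac{3 \log{\left(y^{2} + 4 \right)}}{4} + C.
The condition gives C = \frac{1}{2} + \frac{3 \log{\left(8 \right)}}{4} - (\frac{3 \log{\left(8 \right)}}{4}) = \frac{1}{2}.
So G(y) = \frac{3 \log{\left(y^{2} + 4 \right)} + 2}{4}.
Check: d/dy[\frac{3 \log{\left(y^{2} + 4 \right)} + 2}{4}] = \frac{3 y}{2 y^{2} + 8} = G'(y).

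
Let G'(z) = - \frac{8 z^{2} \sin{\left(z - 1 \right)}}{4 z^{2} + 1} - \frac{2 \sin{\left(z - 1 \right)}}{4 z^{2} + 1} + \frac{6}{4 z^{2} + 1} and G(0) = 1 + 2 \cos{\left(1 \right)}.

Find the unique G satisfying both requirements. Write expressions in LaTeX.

G(z) = 2 \cos{\left(z - 1 \right)} + 3 \operatorname{atan}{\left(2 z \right)} + 1

Integrate term by term and add the pieces.
A general antiderivative is 2 \cos{\left(z - 1 \right)} + 3 \operatorname{atan}{\left(2 z \right)} + C.
The condition gives C = 1 + 2 \cos{\left(1 \right)} - (2 \cos{\left(1 \right)}) = 1.
So G(z) = 2 \cos{\left(z - 1 \right)} + 3 \operatorname{atan}{\left(2 z \right)} + 1.
Check: d/dz[2 \cos{\left(z - 1 \right)} + 3 \operatorname{atan}{\left(2 z \right)} + 1] = \frac{- 8 z^{2} \sin{\left(z - 1 \right)} - 2 \sin{\left(z - 1 \right)} + 6}{4 z^{2} + 1}, which equals G'(z).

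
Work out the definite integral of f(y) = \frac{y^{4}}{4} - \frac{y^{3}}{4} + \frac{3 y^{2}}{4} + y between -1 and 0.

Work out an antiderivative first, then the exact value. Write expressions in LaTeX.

Antiderivative: F(y) = \frac{y^{5}}{20} - \frac{y^{4}}{16} + \frac{y^{3}}{4} + \frac{y^{2}}{2}; value = - \frac{11}{80}

Integrate term by term and add the pieces.
F(y) = \frac{y^{5}}{20} - \frac{y^{4}}{16} + \frac{y^{3}}{4} + \frac{y^{2}}{2} is an antiderivative of f.
Check: d/dy[\frac{y^{5}}{20} - \frac{y^{4}}{16} + \frac{y^{3}}{4} + \frac{y^{2}}{2}] = \frac{y^{4}}{4} - \frac{y^{3}}{4} + \frac{3 y^{2}}{4} + y = f(y).
F(0) = 0; F(-1) = \frac{11}{80}.
Integral = F(0) - F(-1) = - \frac{11}{80}.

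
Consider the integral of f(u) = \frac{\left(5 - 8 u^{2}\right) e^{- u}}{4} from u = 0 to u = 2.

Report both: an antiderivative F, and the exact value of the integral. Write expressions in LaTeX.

f has the shape v'r + vr' for v = 2 u^{2} + 4 u + \frac{11}{4} and r = e^{- u} — it is the derivative of the product v*r.
F(u) = \frac{\left(8 u^{2} + 16 u + 11\right) e^{- u}}{4} is an antiderivative of f.
Check: d/du[\frac{\left(8 u^{2} + 16 u + 11\right) e^{- u}}{4}] = \frac{\left(5 - 8 u^{2}\right) e^{- u}}{4} = f(u).
F(2) = \frac{75}{4 e^{2}}; F(0) = \frac{11}{4}.
Integral = F(2) - F(0) = - \frac{11}{4} + \frac{75}{4 e^{2}}.

Antiderivative: F(u) = \frac{\left(8 u^{2} + 16 u + 11\right) e^{- u}}{4}; value = - \frac{11}{4} + \frac{75}{4 e^{2}}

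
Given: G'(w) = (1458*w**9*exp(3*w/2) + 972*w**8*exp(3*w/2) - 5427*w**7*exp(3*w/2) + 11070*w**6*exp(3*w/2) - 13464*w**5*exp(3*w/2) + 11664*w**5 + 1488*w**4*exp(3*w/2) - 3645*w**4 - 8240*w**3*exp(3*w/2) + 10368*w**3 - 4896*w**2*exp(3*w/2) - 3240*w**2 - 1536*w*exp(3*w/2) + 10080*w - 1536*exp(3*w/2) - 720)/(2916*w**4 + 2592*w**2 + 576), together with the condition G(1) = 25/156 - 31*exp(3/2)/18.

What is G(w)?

G(w) = (108*w**7*exp(3*w/2) - 288*w**6*exp(3*w/2) + 318*w**5*exp(3*w/2) + 88*w**4*exp(3*w/2) + 648*w**4 - 744*w**3*exp(3*w/2) - 405*w**3 + 96*w**2*exp(3*w/2) + 396*w**2 - 384*w*exp(3*w/2) - 180*w - 384)/(36*(9*w**2 + 4))

Recover the given G'(w) by differentiating a candidate G(w); any mismatch rules it out.
A general antiderivative is 2*w**2 - 5*w/4 - 2*(-w**5/2 + 4*w**4/3 - 5*w**3/4 - w**2 + 4*w)*exp(3*w/2)/3 - 5/3 - 2/(3*w**2/2 + 2/3) + C.
The condition gives C = 25/156 - 31*exp(3/2)/18 - (-31*exp(3/2)/18 - 287/156) = 2.
So G(w) = (108*w**7*exp(3*w/2) - 288*w**6*exp(3*w/2) + 318*w**5*exp(3*w/2) + 88*w**4*exp(3*w/2) + 648*w**4 - 744*w**3*exp(3*w/2) - 405*w**3 + 96*w**2*exp(3*w/2) + 396*w**2 - 384*w*exp(3*w/2) - 180*w - 384)/(36*(9*w**2 + 4)).
Check: d/dw[(108*w**7*exp(3*w/2) - 288*w**6*exp(3*w/2) + 318*w**5*exp(3*w/2) + 88*w**4*exp(3*w/2) + 648*w**4 - 744*w**3*exp(3*w/2) - 405*w**3 + 96*w**2*exp(3*w/2) + 396*w**2 - 384*w*exp(3*w/2) - 180*w - 384)/(36*(9*w**2 + 4))] = (1458*w**9*exp(3*w/2) + 972*w**8*exp(3*w/2) - 5427*w**7*exp(3*w/2) + 11070*w**6*exp(3*w/2) - 13464*w**5*exp(3*w/2) + 11664*w**5 + 1488*w**4*exp(3*w/2) - 3645*w**4 - 8240*w**3*exp(3*w/2) + 10368*w**3 - 4896*w**2*exp(3*w/2) - 3240*w**2 - 1536*w*exp(3*w/2) + 10080*w - 1536*exp(3*w/2) - 720)/(2916*w**4 + 2592*w**2 + 576) = G'(w).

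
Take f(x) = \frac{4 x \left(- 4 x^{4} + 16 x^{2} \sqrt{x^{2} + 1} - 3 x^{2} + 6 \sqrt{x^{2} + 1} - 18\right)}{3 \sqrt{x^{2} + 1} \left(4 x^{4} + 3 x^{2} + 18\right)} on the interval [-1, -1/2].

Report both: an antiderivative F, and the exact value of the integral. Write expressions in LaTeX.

Antiderivative: F(x) = - \frac{4 \sqrt{x^{2} + 1}}{3} + \frac{4 \log{\left(\frac{2 x^{4}}{3} + \frac{x^{2}}{2} + 3 \right)}}{3}; value = - \frac{4 \log{\left(\frac{25}{6} \right)}}{3} - \frac{2 \sqrt{5}}{3} + \frac{4 \log{\left(\frac{19}{6} \right)}}{3} + \frac{4 \sqrt{2}}{3}

Differentiate the proposed F(x) back; it has to land on f(x) exactly.
F(x) = - \frac{4 \sqrt{x^{2} + 1}}{3} + \frac{4 \log{\left(\frac{2 x^{4}}{3} + \frac{x^{2}}{2} + 3 \right)}}{3} is an antiderivative of f.
Check: d/dx[- \frac{4 \sqrt{x^{2} + 1}}{3} + \frac{4 \log{\left(\frac{2 x^{4}}{3} + \frac{x^{2}}{2} + 3 \right)}}{3}] = \frac{- 16 x^{5} + 64 x^{3} \sqrt{x^{2} + 1} - 12 x^{3} + 24 x \sqrt{x^{2} + 1} - 72 x}{12 x^{4} \sqrt{x^{2} + 1} + 9 x^{2} \sqrt{x^{2} + 1} + 54 \sqrt{x^{2} + 1}}, which equals f(x).
F(-1/2) = - \frac{2 \sqrt{5}}{3} + \frac{4 \log{\left(\frac{19}{6} \right)}}{3}; F(-1) = - \frac{4 \sqrt{2}}{3} + \frac{4 \log{\left(\frac{25}{6} \right)}}{3}.
Integral = F(-1/2) - F(-1) = - \frac{4 \log{\left(\frac{25}{6} \right)}}{3} - \frac{2 \sqrt{5}}{3} + \frac{4 \log{\left(\frac{19}{6} \right)}}{3} + \frac{4 \sqrt{2}}{3}.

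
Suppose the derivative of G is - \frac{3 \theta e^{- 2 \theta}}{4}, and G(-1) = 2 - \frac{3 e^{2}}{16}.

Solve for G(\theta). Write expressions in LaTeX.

G(\theta) = \frac{\left(6 \theta + 32 e^{2 \theta} + 3\right) e^{- 2 \theta}}{16}

G'(\theta) has the shape u'v + uv' for u = \frac{3 \theta}{8} + \frac{3}{16} and v = e^{- 2 \theta} — it is the derivative of the product u*v.
A general antiderivative is \frac{\left(6 \theta + 3\right) e^{- 2 \theta}}{16} + C.
The condition gives C = 2 - \frac{3 e^{2}}{16} - (- \frac{3 e^{2}}{16}) = 2.
So G(\theta) = \frac{\left(6 \theta + 32 e^{2 \theta} + 3\right) e^{- 2 \theta}}{16}.
Check: d/d\theta[\frac{\left(6 \theta + 32 e^{2 \theta} + 3\right) e^{- 2 \theta}}{16}] = - \frac{3 \theta e^{- 2 \theta}}{4} = G'(\theta).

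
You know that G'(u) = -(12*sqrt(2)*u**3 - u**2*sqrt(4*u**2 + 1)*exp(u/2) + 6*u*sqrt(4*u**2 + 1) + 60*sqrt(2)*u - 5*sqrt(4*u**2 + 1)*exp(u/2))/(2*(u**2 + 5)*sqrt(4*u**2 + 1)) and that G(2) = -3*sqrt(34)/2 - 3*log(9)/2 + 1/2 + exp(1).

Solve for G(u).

G(u) = -3*sqrt(2*u**2 + 1/2) + exp(u/2) - 3*log(u**2 + 5)/2 + 1/2

The proposed G(u) is checked by its d/du: the result must match the given G'(u).
A general antiderivative is -3*sqrt(2*u**2 + 1/2) + exp(u/2) - 3*log(u**2 + 5)/2 + C.
The condition gives C = -3*sqrt(34)/2 - 3*log(9)/2 + 1/2 + exp(1) - (-3*sqrt(34)/2 - 3*log(9)/2 + exp(1)) = 1/2.
So G(u) = -3*sqrt(2*u**2 + 1/2) + exp(u/2) - 3*log(u**2 + 5)/2 + 1/2.
Check: d/du[-3*sqrt(2*u**2 + 1/2) + exp(u/2) - 3*log(u**2 + 5)/2 + 1/2] = (-12*sqrt(2)*u**3 + u**2*sqrt(4*u**2 + 1)*exp(u/2) - 6*u*sqrt(4*u**2 + 1) - 60*sqrt(2)*u + 5*sqrt(4*u**2 + 1)*exp(u/2))/(2*u**2*sqrt(4*u**2 + 1) + 10*sqrt(4*u**2 + 1)), which equals G'(u).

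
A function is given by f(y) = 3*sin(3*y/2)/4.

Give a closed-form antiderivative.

An antiderivative is F(y) = -cos(3*y/2)/2.

A first test for any F(y): its y-derivative must equal f(y) identically.
Check: d/dy[-cos(3*y/2)/2] = 3*sin(3*y/2)/4 = f(y).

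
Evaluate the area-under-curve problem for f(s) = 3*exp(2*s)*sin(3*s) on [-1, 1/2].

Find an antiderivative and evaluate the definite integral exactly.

For F(s) to be correct the identity F'(s) - f(s) = 0 must hold.
F(s) = 6*exp(2*s)*sin(3*s)/13 - 9*exp(2*s)*cos(3*s)/13 is an antiderivative of f.
Check: d/ds[6*exp(2*s)*sin(3*s)/13 - 9*exp(2*s)*cos(3*s)/13] = 3*exp(2*s)*sin(3*s) = f(s).
F(1/2) = -9*exp(1)*cos(3/2)/13 + 6*exp(1)*sin(3/2)/13; F(-1) = -6*exp(-2)*sin(3)/13 - 9*exp(-2)*cos(3)/13.
Integral = F(1/2) - F(-1) = -9*exp(1)*cos(3/2)/13 + 9*exp(-2)*cos(3)/13 + 6*exp(-2)*sin(3)/13 + 6*exp(1)*sin(3/2)/13.

Antiderivative: F(s) = 6*exp(2*s)*sin(3*s)/13 - 9*exp(2*s)*cos(3*s)/13; value = -9*exp(1)*cos(3/2)/13 + 9*exp(-2)*cos(3)/13 + 6*exp(-2)*sin(3)/13 + 6*exp(1)*sin(3/2)/13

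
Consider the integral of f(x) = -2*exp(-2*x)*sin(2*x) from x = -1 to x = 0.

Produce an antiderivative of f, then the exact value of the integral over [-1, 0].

Check any antiderivative F(x) by computing F'(x) and comparing it with f(x).
F(x) = (sin(2*x) + cos(2*x))*exp(-2*x)/2 is an antiderivative of f.
Check: d/dx[(sin(2*x) + cos(2*x))*exp(-2*x)/2] = -2*exp(-2*x)*sin(2*x) = f(x).
F(0) = 1/2; F(-1) = -exp(2)*sin(2)/2 + exp(2)*cos(2)/2.
Integral = F(0) - F(-1) = 1/2 - exp(2)*cos(2)/2 + exp(2)*sin(2)/2.

Antiderivative: F(x) = (sin(2*x) + cos(2*x))*exp(-2*x)/2; value = 1/2 - exp(2)*cos(2)/2 + exp(2)*sin(2)/2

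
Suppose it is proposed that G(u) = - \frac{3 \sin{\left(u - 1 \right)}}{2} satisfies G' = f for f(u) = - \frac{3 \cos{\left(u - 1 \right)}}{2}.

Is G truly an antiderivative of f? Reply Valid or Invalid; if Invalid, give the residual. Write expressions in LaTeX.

d/du[G] = - \frac{3 \cos{\left(u - 1 \right)}}{2}
This equals f(u) exactly, so the claim holds.

Valid - differentiating G returns exactly f.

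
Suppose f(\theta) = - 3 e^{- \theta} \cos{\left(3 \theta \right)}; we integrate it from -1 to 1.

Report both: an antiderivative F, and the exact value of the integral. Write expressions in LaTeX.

Antiderivative: F(\theta) = - \frac{9 e^{- \theta} \sin{\left(3 \theta \right)}}{10} + \frac{3 e^{- \theta} \cos{\left(3 \theta \right)}}{10}; value = - \frac{9 e \sin{\left(3 \right)}}{10} + \frac{3 \cos{\left(3 \right)}}{10 e} - \frac{9 \sin{\left(3 \right)}}{10 e} - \frac{3 e \cos{\left(3 \right)}}{10}

Check any antiderivative F(\theta) by computing F'(\theta) and comparing it with f(\theta).
F(\theta) = - \frac{9 e^{- \theta} \sin{\left(3 \theta \right)}}{10} + \frac{3 e^{- \theta} \cos{\left(3 \theta \right)}}{10} is an antiderivative of f.
Check: d/d\theta[- \frac{9 e^{- \theta} \sin{\left(3 \theta \right)}}{10} + \frac{3 e^{- \theta} \cos{\left(3 \theta \right)}}{10}] = - 3 e^{- \theta} \cos{\left(3 \theta \right)} = f(\theta).
F(1) = \frac{3 \cos{\left(3 \right)}}{10 e} - \frac{9 \sin{\left(3 \right)}}{10 e}; F(-1) = \frac{3 e \cos{\left(3 \right)}}{10} + \frac{9 e \sin{\left(3 \right)}}{10}.
Integral = F(1) - F(-1) = - \frac{9 e \sin{\left(3 \right)}}{10} + \frac{3 \cos{\left(3 \right)}}{10 e} - \frac{9 \sin{\left(3 \right)}}{10 e} - \frac{3 e \cos{\left(3 \right)}}{10}.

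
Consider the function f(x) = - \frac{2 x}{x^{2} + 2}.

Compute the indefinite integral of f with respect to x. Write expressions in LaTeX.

The substitution u = \frac{x^{2}}{2} + 1 works: f is exactly (dF/du)*(du/dx) for that inner function.
Check: d/dx[- \log{\left(\frac{x^{2}}{2} + 1 \right)}] = - \frac{2 x}{x^{2} + 2} = f(x).

F(x) = - \log{\left(\frac{x^{2}}{2} + 1 \right)} + C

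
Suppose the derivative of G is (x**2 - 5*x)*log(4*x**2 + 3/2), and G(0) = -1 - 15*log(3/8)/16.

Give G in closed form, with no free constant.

For G(x) to be correct, d/dx[G] must agree with the stated G'(x) identically.
A general antiderivative is -2*x**3/9 + 5*x**2/2 + x/4 + (x**3/3 - 5*x**2/2)*log(4*x**2 + 3/2) - 15*log(x**2 + 3/8)/16 - sqrt(6)*atan(2*sqrt(6)*x/3)/16 + C.
The condition gives C = -1 - 15*log(3/8)/16 - (-15*log(3/8)/16) = -1.
So G(x) = x**3*log(4*x**2 + 3/2)/3 - 2*x**3/9 - 5*x**2*log(4*x**2 + 3/2)/2 + 5*x**2/2 + x/4 - 15*log(x**2 + 3/8)/16 - sqrt(6)*atan(2*sqrt(6)*x/3)/16 - 1.
Check: d/dx[x**3*log(4*x**2 + 3/2)/3 - 2*x**3/9 - 5*x**2*log(4*x**2 + 3/2)/2 + 5*x**2/2 + x/4 - 15*log(x**2 + 3/8)/16 - sqrt(6)*atan(2*sqrt(6)*x/3)/16 - 1] = x**2*log(4*x**2 + 3/2) - 5*x*log(4*x**2 + 3/2), which equals G'(x).

G(x) = x**3*log(4*x**2 + 3/2)/3 - 2*x**3/9 - 5*x**2*log(4*x**2 + 3/2)/2 + 5*x**2/2 + x/4 - 15*log(x**2 + 3/8)/16 - sqrt(6)*atan(2*sqrt(6)*x/3)/16 - 1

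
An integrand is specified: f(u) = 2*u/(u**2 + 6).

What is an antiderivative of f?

An antiderivative is F(u) = log(u**2 + 6).

The substitution w = u**2 + 6 works: f is exactly (dF/dw)*(dw/du) for that inner function.
Check: d/du[log(u**2 + 6)] = 2*u/(u**2 + 6) = f(u).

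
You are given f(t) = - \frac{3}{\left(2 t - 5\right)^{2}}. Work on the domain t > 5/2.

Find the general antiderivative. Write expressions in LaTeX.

Since d/dt undoes antidifferentiation here, F'(t) = f(t) is required of F(t).
Check: d/dt[\frac{3}{2 \left(2 t - 5\right)}] = - \frac{3}{4 t^{2} - 20 t + 25}, which equals f(t).

F(t) = \frac{3}{2 \left(2 t - 5\right)} + C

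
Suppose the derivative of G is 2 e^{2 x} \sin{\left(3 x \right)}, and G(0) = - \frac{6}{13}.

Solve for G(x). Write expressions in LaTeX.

Check a candidate G(x) by differentiating: d/dx[G] must match the given G'(x).
A general antiderivative is \frac{4 e^{2 x} \sin{\left(3 x \right)}}{13} - \frac{6 e^{2 x} \cos{\left(3 x \right)}}{13} + C.
The condition gives C = - \frac{6}{13} - (- \frac{6}{13}) = 0.
So G(x) = \frac{4 e^{2 x} \sin{\left(3 x \right)}}{13} - \frac{6 e^{2 x} \cos{\left(3 x \right)}}{13}.
Check: d/dx[\frac{4 e^{2 x} \sin{\left(3 x \right)}}{13} - \frac{6 e^{2 x} \cos{\left(3 x \right)}}{13}] = 2 e^{2 x} \sin{\left(3 x \right)} = G'(x).

G(x) = \frac{4 e^{2 x} \sin{\left(3 x \right)}}{13} - \frac{6 e^{2 x} \cos{\left(3 x \right)}}{13}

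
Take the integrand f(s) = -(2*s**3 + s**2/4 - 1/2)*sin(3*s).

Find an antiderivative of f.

An antiderivative is F(s) = 2*s**3*cos(3*s)/3 - 2*s**2*sin(3*s)/3 + s**2*cos(3*s)/12 - s*sin(3*s)/18 - 4*s*cos(3*s)/9 + 4*sin(3*s)/27 - 5*cos(3*s)/27.

Whatever form F(s) takes, F'(s) = f(s) is non-negotiable.
Check: d/ds[2*s**3*cos(3*s)/3 - 2*s**2*sin(3*s)/3 + s**2*cos(3*s)/12 - s*sin(3*s)/18 - 4*s*cos(3*s)/9 + 4*sin(3*s)/27 - 5*cos(3*s)/27] = -2*s**3*sin(3*s) - s**2*sin(3*s)/4 + sin(3*s)/2, which equals f(s).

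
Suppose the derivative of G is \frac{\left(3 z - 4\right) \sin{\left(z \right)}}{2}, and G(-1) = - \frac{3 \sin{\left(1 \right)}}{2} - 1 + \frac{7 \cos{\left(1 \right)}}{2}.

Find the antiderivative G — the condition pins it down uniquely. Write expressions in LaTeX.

Whatever form G(z) takes, its d/dz must return the stated G'(z).
A general antiderivative is - \frac{3 z \cos{\left(z \right)}}{2} + \frac{3 \sin{\left(z \right)}}{2} + 2 \cos{\left(z \right)} + C.
The condition gives C = - \frac{3 \sin{\left(1 \right)}}{2} - 1 + \frac{7 \cos{\left(1 \right)}}{2} - (- \frac{3 \sin{\left(1 \right)}}{2} + \frac{7 \cos{\left(1 \right)}}{2}) = -1.
So G(z) = - \frac{3 z \cos{\left(z \right)}}{2} + \frac{3 \sin{\left(z \right)}}{2} + 2 \cos{\left(z \right)} - 1.
Check: d/dz[- \frac{3 z \cos{\left(z \right)}}{2} + \frac{3 \sin{\left(z \right)}}{2} + 2 \cos{\left(z \right)} - 1] = \frac{3 z \sin{\left(z \right)}}{2} - 2 \sin{\left(z \right)}, which equals G'(z).

G(z) = - \frac{3 z \cos{\left(z \right)}}{2} + \frac{3 \sin{\left(z \right)}}{2} + 2 \cos{\left(z \right)} - 1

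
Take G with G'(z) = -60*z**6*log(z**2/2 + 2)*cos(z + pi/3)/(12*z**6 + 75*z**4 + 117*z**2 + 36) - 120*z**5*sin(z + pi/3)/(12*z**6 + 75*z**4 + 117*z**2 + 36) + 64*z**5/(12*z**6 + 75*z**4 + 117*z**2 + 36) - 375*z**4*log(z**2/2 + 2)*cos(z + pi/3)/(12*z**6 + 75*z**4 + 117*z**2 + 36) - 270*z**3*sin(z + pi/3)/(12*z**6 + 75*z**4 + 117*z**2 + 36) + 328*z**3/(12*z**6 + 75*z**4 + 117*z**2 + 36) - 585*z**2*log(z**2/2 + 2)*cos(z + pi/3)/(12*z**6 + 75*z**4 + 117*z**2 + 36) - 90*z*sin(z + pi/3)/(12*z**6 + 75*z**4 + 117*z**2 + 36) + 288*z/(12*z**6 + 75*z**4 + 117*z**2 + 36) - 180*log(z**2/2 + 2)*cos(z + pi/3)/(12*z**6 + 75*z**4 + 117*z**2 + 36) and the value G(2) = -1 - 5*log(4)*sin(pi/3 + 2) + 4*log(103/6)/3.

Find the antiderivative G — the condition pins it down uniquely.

The integrand splits into summands that can be handled one at a time.
A general antiderivative is -5*log(z**2/2 + 2)*sin(z + pi/3) + 4*log(2*z**4/3 + 3*z**2/2 + 1/2)/3 + C.
The condition gives C = -1 - 5*log(4)*sin(pi/3 + 2) + 4*log(103/6)/3 - (-5*log(4)*sin(pi/3 + 2) + 4*log(103/6)/3) = -1.
So G(z) = -5*log(z**2/2 + 2)*sin(z + pi/3) + 4*log(2*z**4/3 + 3*z**2/2 + 1/2)/3 - 1.
Check: d/dz[-5*log(z**2/2 + 2)*sin(z + pi/3) + 4*log(2*z**4/3 + 3*z**2/2 + 1/2)/3 - 1] = (-60*z**6*log(z**2/2 + 2)*cos(z + pi/3) - 120*z**5*sin(z + pi/3) + 64*z**5 - 375*z**4*log(z**2/2 + 2)*cos(z + pi/3) - 270*z**3*sin(z + pi/3) + 328*z**3 - 585*z**2*log(z**2/2 + 2)*cos(z + pi/3) - 90*z*sin(z + pi/3) + 288*z - 180*log(z**2/2 + 2)*cos(z + pi/3))/(12*z**6 + 75*z**4 + 117*z**2 + 36), which equals G'(z).

G(z) = -5*log(z**2/2 + 2)*sin(z + pi/3) + 4*log(2*z**4/3 + 3*z**2/2 + 1/2)/3 - 1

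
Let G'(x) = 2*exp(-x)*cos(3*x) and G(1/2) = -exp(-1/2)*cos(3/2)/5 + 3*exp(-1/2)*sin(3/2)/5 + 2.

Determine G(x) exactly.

G(x) = (10*exp(x) + 3*sin(3*x) - cos(3*x))*exp(-x)/5

For G(x) to be correct, d/dx[G] must agree with the stated G'(x) identically.
A general antiderivative is 3*exp(-x)*sin(3*x)/5 - exp(-x)*cos(3*x)/5 + C.
The condition gives C = -exp(-1/2)*cos(3/2)/5 + 3*exp(-1/2)*sin(3/2)/5 + 2 - (-exp(-1/2)*cos(3/2)/5 + 3*exp(-1/2)*sin(3/2)/5) = 2.
So G(x) = (10*exp(x) + 3*sin(3*x) - cos(3*x))*exp(-x)/5.
Check: d/dx[(10*exp(x) + 3*sin(3*x) - cos(3*x))*exp(-x)/5] = 2*exp(-x)*cos(3*x) = G'(x).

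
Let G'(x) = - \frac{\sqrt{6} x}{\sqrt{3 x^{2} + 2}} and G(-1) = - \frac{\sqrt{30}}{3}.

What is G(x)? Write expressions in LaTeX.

The substitution u = 2 x^{2} + \frac{4}{3} works: G'(x) is exactly (dG/du)*(du/dx) for that inner function.
A general antiderivative is - \sqrt{2 x^{2} + \frac{4}{3}} + C.
The condition gives C = - \frac{\sqrt{30}}{3} - (- \frac{\sqrt{30}}{3}) = 0.
So G(x) = - \frac{\sqrt{6} \sqrt{3 x^{2} + 2}}{3}.
Check: d/dx[- \frac{\sqrt{6} \sqrt{3 x^{2} + 2}}{3}] = - \frac{\sqrt{6} x}{\sqrt{3 x^{2} + 2}} = G'(x).

G(x) = - \frac{\sqrt{6} \sqrt{3 x^{2} + 2}}{3}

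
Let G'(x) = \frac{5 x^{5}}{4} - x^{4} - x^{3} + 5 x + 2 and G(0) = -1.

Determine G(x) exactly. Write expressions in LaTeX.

G(x) = \frac{25 x^{6} - 24 x^{5} - 30 x^{4} + 300 x^{2} + 240 x - 120}{120}

The integrand splits into summands that can be handled one at a time.
A general antiderivative is \frac{5 x^{6}}{24} - \frac{x^{5}}{5} - \frac{x^{4}}{4} + \frac{5 x^{2}}{2} + 2 x + C.
The condition gives C = -1 - (0) = -1.
So G(x) = \frac{25 x^{6} - 24 x^{5} - 30 x^{4} + 300 x^{2} + 240 x - 120}{120}.
Check: d/dx[\frac{25 x^{6} - 24 x^{5} - 30 x^{4} + 300 x^{2} + 240 x - 120}{120}] = \frac{5 x^{5}}{4} - x^{4} - x^{3} + 5 x + 2 = G'(x).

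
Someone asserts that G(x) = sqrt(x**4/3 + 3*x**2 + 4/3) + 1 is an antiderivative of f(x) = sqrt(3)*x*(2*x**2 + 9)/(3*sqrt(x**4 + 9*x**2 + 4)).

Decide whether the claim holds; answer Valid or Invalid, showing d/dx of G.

Valid - the claim checks out under differentiation.

d/dx[G] = (2*sqrt(3)*x**3 + 9*sqrt(3)*x)/(3*sqrt(x**4 + 9*x**2 + 4))
This equals f(x) exactly, so the claim holds.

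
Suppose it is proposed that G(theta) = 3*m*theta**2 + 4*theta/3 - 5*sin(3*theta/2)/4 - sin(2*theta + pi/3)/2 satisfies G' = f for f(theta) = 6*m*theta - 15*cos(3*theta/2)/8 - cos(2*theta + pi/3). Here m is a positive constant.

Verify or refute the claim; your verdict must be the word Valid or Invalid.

Invalid: d/dtheta[G] - f = 4/3, which is not 0.

d/dtheta[G] = 6*m*theta - 15*cos(3*theta/2)/8 - cos(2*theta + pi/3) + 4/3
d/dtheta[G] - f(theta) = 4/3 != 0.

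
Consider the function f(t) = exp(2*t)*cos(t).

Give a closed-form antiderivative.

An antiderivative is F(t) = (sin(t) + 2*cos(t))*exp(2*t)/5.

For F(t) to be correct the identity F'(t) - f(t) = 0 must hold.
Check: d/dt[(sin(t) + 2*cos(t))*exp(2*t)/5] = exp(2*t)*cos(t) = f(t).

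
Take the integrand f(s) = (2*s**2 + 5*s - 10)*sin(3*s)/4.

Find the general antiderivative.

F(s) = -(18*s**2*cos(3*s) - 12*s*sin(3*s) + 45*s*cos(3*s) - 15*sin(3*s) - 94*cos(3*s))/108 + C

A first test for any F(s): its s-derivative must equal f(s) identically.
Check: d/ds[-(18*s**2*cos(3*s) - 12*s*sin(3*s) + 45*s*cos(3*s) - 15*sin(3*s) - 94*cos(3*s))/108] = s**2*sin(3*s)/2 + 5*s*sin(3*s)/4 - 5*sin(3*s)/2, which equals f(s).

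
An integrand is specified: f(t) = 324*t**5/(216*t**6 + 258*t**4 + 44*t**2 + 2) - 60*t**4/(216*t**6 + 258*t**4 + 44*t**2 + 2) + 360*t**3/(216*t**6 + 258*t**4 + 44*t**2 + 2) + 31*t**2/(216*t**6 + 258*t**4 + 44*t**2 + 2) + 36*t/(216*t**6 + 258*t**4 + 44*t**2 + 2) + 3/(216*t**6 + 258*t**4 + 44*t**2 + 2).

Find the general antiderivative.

F(t) = (9*log(4*t**2 + 1/3) - 6*atan(t) + 8*atan(3*t))/12 + C

Integrate term by term and add the pieces.
Check: d/dt[(9*log(4*t**2 + 1/3) - 6*atan(t) + 8*atan(3*t))/12] = (324*t**5 - 60*t**4 + 360*t**3 + 31*t**2 + 36*t + 3)/(216*t**6 + 258*t**4 + 44*t**2 + 2), which equals f(t).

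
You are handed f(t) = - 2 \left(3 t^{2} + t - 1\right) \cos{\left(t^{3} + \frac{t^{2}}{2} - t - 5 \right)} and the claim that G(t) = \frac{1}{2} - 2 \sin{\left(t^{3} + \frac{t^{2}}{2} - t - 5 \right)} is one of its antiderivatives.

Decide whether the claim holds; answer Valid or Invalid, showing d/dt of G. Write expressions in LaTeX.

d/dt[G] = - 6 t^{2} \cos{\left(t^{3} + \frac{t^{2}}{2} - t - 5 \right)} - 2 t \cos{\left(t^{3} + \frac{t^{2}}{2} - t - 5 \right)} + 2 \cos{\left(t^{3} + \frac{t^{2}}{2} - t - 5 \right)}
This equals f(t) exactly, so the claim holds.

Valid: G'(t) = f(t).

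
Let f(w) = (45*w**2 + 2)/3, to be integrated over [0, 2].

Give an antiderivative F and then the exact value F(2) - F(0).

Differentiate the proposed F(w) back; it has to land on f(w) exactly.
F(w) = 5*w**3 + 2*w/3 is an antiderivative of f.
Check: d/dw[5*w**3 + 2*w/3] = 15*w**2 + 2/3, which equals f(w).
F(2) = 124/3; F(0) = 0.
Integral = F(2) - F(0) = 124/3.

Antiderivative: F(w) = 5*w**3 + 2*w/3; value = 124/3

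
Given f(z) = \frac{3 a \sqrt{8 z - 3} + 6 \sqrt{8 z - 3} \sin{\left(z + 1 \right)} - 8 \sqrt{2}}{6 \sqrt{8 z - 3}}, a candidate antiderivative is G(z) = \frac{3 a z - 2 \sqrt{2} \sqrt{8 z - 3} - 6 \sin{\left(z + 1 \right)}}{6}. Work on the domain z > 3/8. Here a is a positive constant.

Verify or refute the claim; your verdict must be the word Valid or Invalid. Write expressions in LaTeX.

Invalid: d/dz[G] - f = - \sin{\left(z + 1 \right)} - \cos{\left(z + 1 \right)}, which is not 0.

d/dz[G] = \frac{3 a \sqrt{8 z - 3} - 6 \sqrt{8 z - 3} \cos{\left(z + 1 \right)} - 8 \sqrt{2}}{6 \sqrt{8 z - 3}}
d/dz[G] - f(z) = - \sin{\left(z + 1 \right)} - \cos{\left(z + 1 \right)} != 0.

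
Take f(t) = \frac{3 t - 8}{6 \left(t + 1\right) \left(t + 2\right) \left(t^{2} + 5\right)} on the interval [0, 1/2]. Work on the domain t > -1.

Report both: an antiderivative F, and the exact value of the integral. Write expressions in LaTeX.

Factor the denominator (6 \left(t + 1\right) \left(t + 2\right) \left(t^{2} + 5\right)) and decompose: f = \frac{5 t + 23}{108 \left(t^{2} + 5\right)} + \frac{7}{27 \left(t + 2\right)} - \frac{11}{36 \left(t + 1\right)}; each piece integrates to a log, atan, or power term.
F(t) = \frac{- 330 \log{\left(t + 1 \right)} + 280 \log{\left(t + 2 \right)} + 25 \log{\left(t^{2} + 5 \right)} + 46 \sqrt{5} \operatorname{atan}{\left(\frac{\sqrt{5} t}{5} \right)}}{1080} is an antiderivative of f.
Check: d/dt[\frac{- 330 \log{\left(t + 1 \right)} + 280 \log{\left(t + 2 \right)} + 25 \log{\left(t^{2} + 5 \right)} + 46 \sqrt{5} \operatorname{atan}{\left(\frac{\sqrt{5} t}{5} \right)}}{1080}] = \frac{3 t - 8}{6 t^{4} + 18 t^{3} + 42 t^{2} + 90 t + 60}, which equals f(t).
F(1/2) = - \frac{11 \log{\left(\frac{3}{2} \right)}}{36} + \frac{23 \sqrt{5} \operatorname{atan}{\left(\frac{\sqrt{5}}{10} \right)}}{540} + \frac{5 \log{\left(\frac{21}{4} \right)}}{216} + \frac{7 \log{\left(\frac{5}{2} \right)}}{27}; F(0) = \frac{5 \log{\left(5 \right)}}{216} + \frac{7 \log{\left(2 \right)}}{27}.
Integral = F(1/2) - F(0) = - \frac{7 \log{\left(2 \right)}}{27} - \frac{11 \log{\left(\frac{3}{2} \right)}}{36} - \frac{5 \log{\left(5 \right)}}{216} + \frac{23 \sqrt{5} \operatorname{atan}{\left(\frac{\sqrt{5}}{10} \right)}}{540} + \frac{5 \log{\left(\frac{21}{4} \right)}}{216} + \frac{7 \log{\left(\frac{5}{2} \right)}}{27}.

Antiderivative: F(t) = \frac{- 330 \log{\left(t + 1 \right)} + 280 \log{\left(t + 2 \right)} + 25 \log{\left(t^{2} + 5 \right)} + 46 \sqrt{5} \operatorname{atan}{\left(\frac{\sqrt{5} t}{5} \right)}}{1080}; value = - \frac{7 \log{\left(2 \right)}}{27} - \frac{11 \log{\left(\frac{3}{2} \right)}}{36} - \frac{5 \log{\left(5 \right)}}{216} + \frac{23 \sqrt{5} \operatorname{atan}{\left(\frac{\sqrt{5}}{10} \right)}}{540} + \frac{5 \log{\left(\frac{21}{4} \right)}}{216} + \frac{7 \log{\left(\frac{5}{2} \right)}}{27}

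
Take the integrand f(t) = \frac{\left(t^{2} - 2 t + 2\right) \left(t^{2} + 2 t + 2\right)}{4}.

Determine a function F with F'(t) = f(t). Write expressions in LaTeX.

An antiderivative is F(t) = \frac{t^{5}}{20} + t.

Differentiate the proposed F(t) back; it has to land on f(t) exactly.
Check: d/dt[\frac{t^{5}}{20} + t] = \frac{t^{4}}{4} + 1, which equals f(t).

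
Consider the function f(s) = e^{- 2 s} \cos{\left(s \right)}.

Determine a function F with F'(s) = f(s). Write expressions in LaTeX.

An antiderivative is F(s) = \frac{e^{- 2 s} \sin{\left(s \right)}}{5} - \frac{2 e^{- 2 s} \cos{\left(s \right)}}{5}.

Any candidate F(s) must reproduce f(s) exactly when differentiated.
Check: d/ds[\frac{e^{- 2 s} \sin{\left(s \right)}}{5} - \frac{2 e^{- 2 s} \cos{\left(s \right)}}{5}] = e^{- 2 s} \cos{\left(s \right)} = f(s).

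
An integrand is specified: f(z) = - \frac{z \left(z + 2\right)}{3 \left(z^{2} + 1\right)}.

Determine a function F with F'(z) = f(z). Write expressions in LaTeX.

An antiderivative is F(z) = - \frac{z}{3} - \frac{\log{\left(z^{2} + 1 \right)}}{3} + \frac{\operatorname{atan}{\left(z \right)}}{3}.

Whatever form F(z) takes, F'(z) = f(z) is non-negotiable.
Check: d/dz[- \frac{z}{3} - \frac{\log{\left(z^{2} + 1 \right)}}{3} + \frac{\operatorname{atan}{\left(z \right)}}{3}] = \frac{- z^{2} - 2 z}{3 z^{2} + 3}, which equals f(z).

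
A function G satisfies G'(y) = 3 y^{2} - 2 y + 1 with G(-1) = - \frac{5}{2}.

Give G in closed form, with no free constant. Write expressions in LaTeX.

G(y) = y^{3} - y^{2} + y + \frac{1}{2}

The integrand splits into summands that can be handled one at a time.
A general antiderivative is y^{3} - y^{2} + y + C.
The condition gives C = - \frac{5}{2} - (-3) = \frac{1}{2}.
So G(y) = y^{3} - y^{2} + y + \frac{1}{2}.
Check: d/dy[y^{3} - y^{2} + y + \frac{1}{2}] = 3 y^{2} - 2 y + 1 = G'(y).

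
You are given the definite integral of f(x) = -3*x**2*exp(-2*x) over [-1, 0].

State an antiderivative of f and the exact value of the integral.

Antiderivative: F(x) = 3*(2*x**2 + 2*x + 1)*exp(-2*x)/4; value = 3/4 - 3*exp(2)/4

Recognize the product-rule pattern: f = u'v + uv' with u = 3*x**2/2 + 3*x/2 + 3/4, v = exp(-2*x), so integration by parts undoes it.
F(x) = 3*(2*x**2 + 2*x + 1)*exp(-2*x)/4 is an antiderivative of f.
Check: d/dx[3*(2*x**2 + 2*x + 1)*exp(-2*x)/4] = -3*x**2*exp(-2*x) = f(x).
F(0) = 3/4; F(-1) = 3*exp(2)/4.
Integral = F(0) - F(-1) = 3/4 - 3*exp(2)/4.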